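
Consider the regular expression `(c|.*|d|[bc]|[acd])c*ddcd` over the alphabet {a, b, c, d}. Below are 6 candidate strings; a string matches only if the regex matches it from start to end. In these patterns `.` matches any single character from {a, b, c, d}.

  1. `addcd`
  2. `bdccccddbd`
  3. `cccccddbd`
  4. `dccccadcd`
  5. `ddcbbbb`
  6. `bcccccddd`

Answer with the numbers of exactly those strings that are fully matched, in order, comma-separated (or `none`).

1

1 → match
2 → no match — must end with `ddcd`
3 → no match — must end with `ddcd`
4 → no match — must end with `ddcd`
5 → no match — must end with `ddcd`
6 → no match — must end with `ddcd`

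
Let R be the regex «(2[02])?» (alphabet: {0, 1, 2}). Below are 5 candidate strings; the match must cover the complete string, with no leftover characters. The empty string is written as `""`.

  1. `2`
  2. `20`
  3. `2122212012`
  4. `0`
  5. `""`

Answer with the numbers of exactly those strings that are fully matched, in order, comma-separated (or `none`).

2, 5

1 → no match
2 → match
3 → no match
4 → no match
5 → match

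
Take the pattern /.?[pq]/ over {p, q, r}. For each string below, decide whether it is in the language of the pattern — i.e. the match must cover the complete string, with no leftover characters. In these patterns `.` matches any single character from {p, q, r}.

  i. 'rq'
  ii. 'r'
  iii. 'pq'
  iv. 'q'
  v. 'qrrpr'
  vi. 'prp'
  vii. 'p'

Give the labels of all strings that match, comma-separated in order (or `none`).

i, iii, iv, vii

i → match
ii → no match
iii → match
iv → match
v → no match
vi → no match
vii → match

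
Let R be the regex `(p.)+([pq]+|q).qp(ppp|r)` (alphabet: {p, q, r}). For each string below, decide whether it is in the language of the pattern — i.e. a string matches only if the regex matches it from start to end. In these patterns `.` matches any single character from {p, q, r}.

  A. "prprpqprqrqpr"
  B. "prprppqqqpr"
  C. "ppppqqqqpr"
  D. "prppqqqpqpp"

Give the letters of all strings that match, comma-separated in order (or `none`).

A → match
B → match
C → match
D → no match

A, B, C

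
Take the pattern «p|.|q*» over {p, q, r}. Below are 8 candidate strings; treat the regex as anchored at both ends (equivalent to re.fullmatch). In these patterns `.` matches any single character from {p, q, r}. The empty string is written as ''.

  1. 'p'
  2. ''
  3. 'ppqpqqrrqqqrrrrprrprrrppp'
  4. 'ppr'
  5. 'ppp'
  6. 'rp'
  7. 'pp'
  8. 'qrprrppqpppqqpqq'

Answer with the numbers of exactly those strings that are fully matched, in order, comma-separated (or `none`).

1, 2

1 → match
2 → match
3 → no match
4 → no match
5 → no match
6 → no match
7 → no match
8 → no match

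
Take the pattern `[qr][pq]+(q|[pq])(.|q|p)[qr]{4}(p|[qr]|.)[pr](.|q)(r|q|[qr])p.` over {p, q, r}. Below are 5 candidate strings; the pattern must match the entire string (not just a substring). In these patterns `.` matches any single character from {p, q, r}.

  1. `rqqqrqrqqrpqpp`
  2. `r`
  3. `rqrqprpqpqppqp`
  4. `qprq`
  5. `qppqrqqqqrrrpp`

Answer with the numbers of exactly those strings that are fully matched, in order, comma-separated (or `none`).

1, 5

1 → match
2 → no match
3 → no match
4 → no match
5 → match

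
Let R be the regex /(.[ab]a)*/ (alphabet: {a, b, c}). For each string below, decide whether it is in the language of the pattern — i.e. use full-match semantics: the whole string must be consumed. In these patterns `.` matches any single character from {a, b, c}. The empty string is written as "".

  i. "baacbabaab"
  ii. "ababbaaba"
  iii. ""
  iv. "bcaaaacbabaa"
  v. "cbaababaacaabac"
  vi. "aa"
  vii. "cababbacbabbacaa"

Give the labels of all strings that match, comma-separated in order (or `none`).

i. "baacbabaab" → no match
ii. "ababbaaba" → match
iii. "" → match
iv. "bcaaaacbabaa" → no match
v → no match
vi. "aa" → no match
vii → no match

ii, iii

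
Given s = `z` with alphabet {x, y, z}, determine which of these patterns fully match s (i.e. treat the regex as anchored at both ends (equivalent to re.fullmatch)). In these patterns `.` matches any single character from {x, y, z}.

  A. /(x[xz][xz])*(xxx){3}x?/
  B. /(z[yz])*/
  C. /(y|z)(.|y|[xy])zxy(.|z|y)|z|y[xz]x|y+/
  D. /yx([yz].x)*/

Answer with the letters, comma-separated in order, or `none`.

A → no match
B → no match
C → match
D → no match — must start with `yx`

C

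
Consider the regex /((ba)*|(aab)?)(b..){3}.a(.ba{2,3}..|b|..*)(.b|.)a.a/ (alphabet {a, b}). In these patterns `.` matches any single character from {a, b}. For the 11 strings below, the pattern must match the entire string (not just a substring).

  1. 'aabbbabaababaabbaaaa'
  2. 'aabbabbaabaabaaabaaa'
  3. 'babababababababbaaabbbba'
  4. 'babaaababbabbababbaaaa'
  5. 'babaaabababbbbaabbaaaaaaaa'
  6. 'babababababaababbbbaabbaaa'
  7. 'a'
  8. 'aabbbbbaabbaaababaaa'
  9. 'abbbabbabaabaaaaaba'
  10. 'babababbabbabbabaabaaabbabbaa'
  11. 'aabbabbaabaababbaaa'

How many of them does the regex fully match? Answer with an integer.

1 → match
2 → match
3 → no match
4 → no match
5 → no match
6 → match
7 → no match
8 → match
9 → no match
10 → no match
11 → match
Total matched: 5

5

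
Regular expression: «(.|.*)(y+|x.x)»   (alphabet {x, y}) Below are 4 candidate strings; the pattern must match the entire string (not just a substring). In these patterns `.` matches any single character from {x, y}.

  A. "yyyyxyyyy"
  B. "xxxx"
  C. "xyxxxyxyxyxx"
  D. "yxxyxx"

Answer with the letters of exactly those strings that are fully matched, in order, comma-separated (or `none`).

A, B

A. "yyyyxyyyy" → match
B. "xxxx" → match
C. "xyxxxyxyxyxx" → no match
D. "yxxyxx" → no match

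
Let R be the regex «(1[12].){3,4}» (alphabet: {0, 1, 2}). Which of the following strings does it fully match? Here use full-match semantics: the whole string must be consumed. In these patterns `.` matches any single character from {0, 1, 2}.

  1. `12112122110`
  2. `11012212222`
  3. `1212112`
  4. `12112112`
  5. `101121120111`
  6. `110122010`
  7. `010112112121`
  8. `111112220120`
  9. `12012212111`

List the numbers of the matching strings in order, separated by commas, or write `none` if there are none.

1 → no match
2 → no match
3 → no match
4 → no match
5 → no match
6 → no match
7 → no match — must start with `1`
8 → no match
9 → no match

none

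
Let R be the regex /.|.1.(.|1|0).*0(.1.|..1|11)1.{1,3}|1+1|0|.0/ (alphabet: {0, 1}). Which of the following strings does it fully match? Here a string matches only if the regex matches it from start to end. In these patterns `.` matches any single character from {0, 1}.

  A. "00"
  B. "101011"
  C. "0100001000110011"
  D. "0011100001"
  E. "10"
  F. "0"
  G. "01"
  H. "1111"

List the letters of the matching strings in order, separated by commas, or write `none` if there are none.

A, E, F, H

A → match
B → no match
C → no match
D → no match
E → match
F → match
G → no match
H → match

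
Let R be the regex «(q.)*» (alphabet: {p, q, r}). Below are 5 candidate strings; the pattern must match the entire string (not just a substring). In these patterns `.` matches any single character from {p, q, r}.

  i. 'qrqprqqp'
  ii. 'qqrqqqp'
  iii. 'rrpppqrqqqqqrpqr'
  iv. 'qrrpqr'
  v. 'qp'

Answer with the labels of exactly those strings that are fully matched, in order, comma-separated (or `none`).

v

i → no match
ii → no match
iii → no match
iv → no match
v → match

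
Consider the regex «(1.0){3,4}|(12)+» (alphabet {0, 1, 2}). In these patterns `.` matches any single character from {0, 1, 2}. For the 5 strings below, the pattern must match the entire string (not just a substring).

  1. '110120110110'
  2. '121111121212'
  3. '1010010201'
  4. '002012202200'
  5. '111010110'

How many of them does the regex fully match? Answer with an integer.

1 → match
2 → no match
3 → no match
4 → no match
5 → no match
Total matched: 1

1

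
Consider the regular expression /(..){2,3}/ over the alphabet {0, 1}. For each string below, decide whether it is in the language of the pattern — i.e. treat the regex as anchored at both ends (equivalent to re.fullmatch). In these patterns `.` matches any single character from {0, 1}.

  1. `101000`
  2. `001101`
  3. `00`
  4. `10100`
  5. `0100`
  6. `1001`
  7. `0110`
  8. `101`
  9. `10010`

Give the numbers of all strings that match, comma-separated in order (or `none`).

1. `101000` → match
2. `001101` → match
3. `00` → no match
4. `10100` → no match
5. `0100` → match
6. `1001` → match
7. `0110` → match
8. `101` → no match
9. `10010` → no match

1, 2, 5, 6, 7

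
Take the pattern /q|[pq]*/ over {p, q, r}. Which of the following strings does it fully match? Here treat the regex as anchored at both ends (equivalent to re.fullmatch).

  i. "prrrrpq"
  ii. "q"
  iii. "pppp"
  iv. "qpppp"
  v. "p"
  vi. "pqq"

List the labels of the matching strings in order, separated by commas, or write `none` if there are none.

ii, iii, iv, v, vi

i → no match
ii → match
iii → match
iv → match
v → match
vi → match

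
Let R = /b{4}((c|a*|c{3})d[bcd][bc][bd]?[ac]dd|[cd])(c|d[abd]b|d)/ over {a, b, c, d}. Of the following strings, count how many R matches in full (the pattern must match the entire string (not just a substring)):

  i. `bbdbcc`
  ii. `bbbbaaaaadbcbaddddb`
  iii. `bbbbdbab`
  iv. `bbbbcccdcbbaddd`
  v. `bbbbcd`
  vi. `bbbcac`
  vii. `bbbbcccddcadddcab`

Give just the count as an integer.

3

i → no match
ii → match
iii → no match
iv → match
v → match
vi → no match
vii → no match
Total matched: 3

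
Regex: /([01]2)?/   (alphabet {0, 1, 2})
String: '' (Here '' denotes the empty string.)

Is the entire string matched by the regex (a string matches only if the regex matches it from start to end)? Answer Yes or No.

Yes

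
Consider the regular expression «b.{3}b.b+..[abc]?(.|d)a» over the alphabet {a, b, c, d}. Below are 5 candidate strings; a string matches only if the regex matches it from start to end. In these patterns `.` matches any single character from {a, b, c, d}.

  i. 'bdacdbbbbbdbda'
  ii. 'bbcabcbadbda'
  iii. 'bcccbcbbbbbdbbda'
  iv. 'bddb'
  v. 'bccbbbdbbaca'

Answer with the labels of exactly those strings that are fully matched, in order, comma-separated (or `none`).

ii, iii

i → no match
ii. 'bbcabcbadbda' → match
iii → match
iv. 'bddb' → no match — must end with 'a'
v. 'bccbbbdbbaca' → no match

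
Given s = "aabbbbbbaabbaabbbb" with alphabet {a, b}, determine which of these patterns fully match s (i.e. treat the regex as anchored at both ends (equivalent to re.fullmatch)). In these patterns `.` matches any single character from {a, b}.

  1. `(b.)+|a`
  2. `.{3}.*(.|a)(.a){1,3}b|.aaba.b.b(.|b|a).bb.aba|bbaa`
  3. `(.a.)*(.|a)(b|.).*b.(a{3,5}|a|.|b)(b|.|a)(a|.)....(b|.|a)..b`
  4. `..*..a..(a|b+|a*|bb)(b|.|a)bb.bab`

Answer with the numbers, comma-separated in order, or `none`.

1 → no match
2 → no match
3 → match
4 → no match — must end with "bab"

3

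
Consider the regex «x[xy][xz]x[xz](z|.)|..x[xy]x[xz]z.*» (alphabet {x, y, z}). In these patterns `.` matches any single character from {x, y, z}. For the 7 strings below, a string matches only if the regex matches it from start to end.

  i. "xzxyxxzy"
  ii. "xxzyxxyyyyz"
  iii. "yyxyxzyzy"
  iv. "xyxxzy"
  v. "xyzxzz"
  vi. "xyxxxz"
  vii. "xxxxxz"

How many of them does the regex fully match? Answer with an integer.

5

i → match
ii → no match
iii → no match
iv → match
v → match
vi → match
vii → match
Total matched: 5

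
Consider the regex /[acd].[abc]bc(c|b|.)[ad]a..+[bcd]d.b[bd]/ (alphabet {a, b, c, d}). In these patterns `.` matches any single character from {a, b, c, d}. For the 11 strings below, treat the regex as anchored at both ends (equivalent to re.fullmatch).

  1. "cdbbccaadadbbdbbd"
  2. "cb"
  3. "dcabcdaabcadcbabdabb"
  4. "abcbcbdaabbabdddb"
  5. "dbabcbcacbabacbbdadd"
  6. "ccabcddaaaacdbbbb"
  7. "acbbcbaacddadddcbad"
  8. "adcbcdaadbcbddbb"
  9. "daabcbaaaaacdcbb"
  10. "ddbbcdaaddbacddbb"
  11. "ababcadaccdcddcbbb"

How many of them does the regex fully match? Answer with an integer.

1 → match
2 → no match
3 → match
4 → no match
5 → no match
6 → no match
7 → no match
8 → match
9 → match
10 → match
11 → no match
Total matched: 5

5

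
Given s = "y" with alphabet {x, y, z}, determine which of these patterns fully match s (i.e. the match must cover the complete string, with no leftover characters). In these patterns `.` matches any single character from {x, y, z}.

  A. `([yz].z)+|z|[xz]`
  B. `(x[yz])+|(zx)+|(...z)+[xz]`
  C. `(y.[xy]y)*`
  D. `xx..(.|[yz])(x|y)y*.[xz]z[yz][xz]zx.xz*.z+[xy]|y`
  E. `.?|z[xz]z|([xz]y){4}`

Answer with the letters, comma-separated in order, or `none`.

A → no match
B → no match
C → no match
D → match
E → match

D, E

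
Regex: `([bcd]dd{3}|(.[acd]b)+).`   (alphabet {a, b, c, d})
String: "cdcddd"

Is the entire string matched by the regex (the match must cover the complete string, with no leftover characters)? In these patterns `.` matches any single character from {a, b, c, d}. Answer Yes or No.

No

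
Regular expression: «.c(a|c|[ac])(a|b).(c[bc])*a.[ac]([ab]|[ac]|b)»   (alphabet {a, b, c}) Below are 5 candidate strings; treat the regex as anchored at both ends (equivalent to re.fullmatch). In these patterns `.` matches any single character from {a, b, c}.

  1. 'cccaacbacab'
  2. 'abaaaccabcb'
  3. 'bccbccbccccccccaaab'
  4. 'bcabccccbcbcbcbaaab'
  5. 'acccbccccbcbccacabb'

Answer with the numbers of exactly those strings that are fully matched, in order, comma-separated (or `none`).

1, 3, 4

1 → match
2 → no match
3 → match
4 → match
5 → no match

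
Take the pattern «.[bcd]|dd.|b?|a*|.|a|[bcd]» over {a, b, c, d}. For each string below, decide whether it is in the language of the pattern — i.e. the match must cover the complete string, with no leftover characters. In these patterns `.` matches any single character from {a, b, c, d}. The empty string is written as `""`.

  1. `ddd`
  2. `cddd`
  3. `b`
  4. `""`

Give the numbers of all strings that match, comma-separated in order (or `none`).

1, 3, 4

1. `ddd` → match
2. `cddd` → no match
3. `b` → match
4. `""` → match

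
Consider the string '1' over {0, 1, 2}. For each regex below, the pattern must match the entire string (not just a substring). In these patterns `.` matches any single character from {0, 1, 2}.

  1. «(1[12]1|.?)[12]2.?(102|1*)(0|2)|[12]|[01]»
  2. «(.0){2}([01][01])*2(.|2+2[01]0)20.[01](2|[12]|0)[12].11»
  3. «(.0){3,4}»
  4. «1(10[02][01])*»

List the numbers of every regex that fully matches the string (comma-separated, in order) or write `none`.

1 → match
2 → no match — must end with '11'
3 → no match — must end with '0'
4 → match

1, 4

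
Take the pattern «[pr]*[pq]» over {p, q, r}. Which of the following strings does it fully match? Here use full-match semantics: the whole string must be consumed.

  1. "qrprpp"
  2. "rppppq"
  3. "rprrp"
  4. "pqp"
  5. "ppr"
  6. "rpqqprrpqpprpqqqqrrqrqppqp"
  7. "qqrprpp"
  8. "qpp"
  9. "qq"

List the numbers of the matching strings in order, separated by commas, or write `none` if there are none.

2, 3

1 → no match
2 → match
3 → match
4 → no match
5 → no match
6 → no match
7 → no match
8 → no match
9 → no match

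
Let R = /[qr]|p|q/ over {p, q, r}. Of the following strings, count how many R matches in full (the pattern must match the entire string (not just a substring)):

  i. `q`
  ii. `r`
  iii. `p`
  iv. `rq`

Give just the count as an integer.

3

i → match
ii → match
iii → match
iv → no match
Total matched: 3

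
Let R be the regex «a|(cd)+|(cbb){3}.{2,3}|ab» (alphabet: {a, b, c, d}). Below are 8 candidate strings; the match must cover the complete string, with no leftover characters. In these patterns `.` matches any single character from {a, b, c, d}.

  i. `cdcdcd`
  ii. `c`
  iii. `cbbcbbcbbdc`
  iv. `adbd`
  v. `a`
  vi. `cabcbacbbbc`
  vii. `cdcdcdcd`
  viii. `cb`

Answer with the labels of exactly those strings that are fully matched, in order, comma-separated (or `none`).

i → match
ii → no match
iii → match
iv → no match
v → match
vi → no match
vii → match
viii → no match

i, iii, v, vii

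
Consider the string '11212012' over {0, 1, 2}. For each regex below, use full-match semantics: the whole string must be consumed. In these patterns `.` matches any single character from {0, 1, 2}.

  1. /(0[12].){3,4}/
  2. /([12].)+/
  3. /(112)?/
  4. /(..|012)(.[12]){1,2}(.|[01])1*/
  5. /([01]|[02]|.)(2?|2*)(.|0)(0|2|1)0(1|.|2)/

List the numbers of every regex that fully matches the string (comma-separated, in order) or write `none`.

1 → no match — must start with '0'
2 → match
3 → no match
4 → no match
5 → no match

2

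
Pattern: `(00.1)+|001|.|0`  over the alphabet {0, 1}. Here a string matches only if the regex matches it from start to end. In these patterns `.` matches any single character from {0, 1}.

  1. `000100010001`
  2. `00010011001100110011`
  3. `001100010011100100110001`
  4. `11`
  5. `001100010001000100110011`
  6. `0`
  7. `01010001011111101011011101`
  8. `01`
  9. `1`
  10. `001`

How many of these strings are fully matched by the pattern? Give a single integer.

1. `000100010001` → match
2 → match
3 → no match
4. `11` → no match
5 → match
6. `0` → match
7 → no match
8. `01` → no match
9. `1` → match
10. `001` → match
Total matched: 6

6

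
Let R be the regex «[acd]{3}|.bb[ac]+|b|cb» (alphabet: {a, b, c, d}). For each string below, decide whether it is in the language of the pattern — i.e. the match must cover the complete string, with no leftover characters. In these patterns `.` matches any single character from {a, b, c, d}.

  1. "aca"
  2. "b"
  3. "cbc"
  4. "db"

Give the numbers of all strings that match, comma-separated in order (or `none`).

1, 2

1 → match
2 → match
3 → no match
4 → no match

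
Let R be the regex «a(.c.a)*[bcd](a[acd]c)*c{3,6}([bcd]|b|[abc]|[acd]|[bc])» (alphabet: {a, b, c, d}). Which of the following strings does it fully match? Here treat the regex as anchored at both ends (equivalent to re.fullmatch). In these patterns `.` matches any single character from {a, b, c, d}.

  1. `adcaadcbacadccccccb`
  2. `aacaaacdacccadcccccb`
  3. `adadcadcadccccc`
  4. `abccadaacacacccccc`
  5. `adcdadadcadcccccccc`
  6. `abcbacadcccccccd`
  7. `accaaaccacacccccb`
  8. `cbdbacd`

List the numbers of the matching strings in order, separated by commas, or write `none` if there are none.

1 → match
2 → match
3 → match
4 → no match
5 → match
6 → match
7 → match
8 → no match — must start with `a`

1, 2, 3, 5, 6, 7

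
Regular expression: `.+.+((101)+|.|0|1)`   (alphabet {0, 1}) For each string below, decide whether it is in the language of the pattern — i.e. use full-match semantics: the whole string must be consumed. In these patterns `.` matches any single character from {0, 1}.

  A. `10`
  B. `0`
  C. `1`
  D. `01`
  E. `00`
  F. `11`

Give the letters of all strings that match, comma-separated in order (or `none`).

none

A → no match
B → no match
C → no match
D → no match
E → no match
F → no match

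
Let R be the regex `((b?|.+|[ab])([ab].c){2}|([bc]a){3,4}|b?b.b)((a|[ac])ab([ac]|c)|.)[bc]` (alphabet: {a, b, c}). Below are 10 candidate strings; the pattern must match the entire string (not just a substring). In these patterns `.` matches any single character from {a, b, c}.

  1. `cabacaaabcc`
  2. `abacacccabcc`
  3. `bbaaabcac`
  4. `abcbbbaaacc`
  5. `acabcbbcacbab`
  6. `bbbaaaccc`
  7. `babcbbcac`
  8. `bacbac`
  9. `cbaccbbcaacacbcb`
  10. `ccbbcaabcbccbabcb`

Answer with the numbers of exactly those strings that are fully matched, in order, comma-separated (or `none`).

1, 2, 7

1 → match
2 → match
3 → no match
4 → no match
5 → no match
6 → no match
7 → match
8 → no match
9 → no match
10 → no match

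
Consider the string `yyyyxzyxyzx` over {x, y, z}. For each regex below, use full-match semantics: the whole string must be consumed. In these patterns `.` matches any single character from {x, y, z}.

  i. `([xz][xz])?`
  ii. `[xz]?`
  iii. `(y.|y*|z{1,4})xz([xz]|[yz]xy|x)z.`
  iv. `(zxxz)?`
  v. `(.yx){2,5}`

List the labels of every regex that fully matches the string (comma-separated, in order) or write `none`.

i → no match
ii → no match
iii → match
iv → no match
v → no match — must end with `yx`

iii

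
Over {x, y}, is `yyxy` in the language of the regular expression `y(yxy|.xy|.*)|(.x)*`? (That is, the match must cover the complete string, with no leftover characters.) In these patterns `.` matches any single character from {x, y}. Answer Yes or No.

Yes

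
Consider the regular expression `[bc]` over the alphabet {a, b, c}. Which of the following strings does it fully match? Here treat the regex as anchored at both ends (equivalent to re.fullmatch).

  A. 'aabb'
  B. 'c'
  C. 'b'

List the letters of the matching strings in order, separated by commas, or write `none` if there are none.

B, C

A → no match
B → match
C → match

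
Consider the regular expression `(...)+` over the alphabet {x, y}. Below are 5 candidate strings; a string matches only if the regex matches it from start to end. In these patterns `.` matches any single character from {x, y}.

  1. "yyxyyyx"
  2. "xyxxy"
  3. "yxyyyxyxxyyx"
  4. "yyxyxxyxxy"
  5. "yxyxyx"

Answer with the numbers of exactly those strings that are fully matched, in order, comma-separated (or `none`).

1 → no match
2 → no match
3 → match
4 → no match
5 → match

3, 5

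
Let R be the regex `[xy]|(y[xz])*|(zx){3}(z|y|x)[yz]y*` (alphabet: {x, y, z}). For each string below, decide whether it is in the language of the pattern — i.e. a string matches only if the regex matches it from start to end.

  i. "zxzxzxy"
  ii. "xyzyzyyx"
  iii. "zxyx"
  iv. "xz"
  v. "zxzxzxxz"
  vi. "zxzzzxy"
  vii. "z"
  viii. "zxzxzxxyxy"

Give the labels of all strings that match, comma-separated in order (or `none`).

i → no match
ii → no match
iii → no match
iv → no match
v → match
vi → no match
vii → no match
viii → no match

v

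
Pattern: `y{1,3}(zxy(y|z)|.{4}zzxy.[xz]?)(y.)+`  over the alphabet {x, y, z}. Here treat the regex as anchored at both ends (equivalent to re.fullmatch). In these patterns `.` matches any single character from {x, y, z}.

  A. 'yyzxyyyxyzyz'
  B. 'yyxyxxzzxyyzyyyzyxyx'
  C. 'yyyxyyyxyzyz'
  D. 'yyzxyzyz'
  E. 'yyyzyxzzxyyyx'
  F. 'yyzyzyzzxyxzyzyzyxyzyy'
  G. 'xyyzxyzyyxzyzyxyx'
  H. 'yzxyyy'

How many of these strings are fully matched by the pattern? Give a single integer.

A → match
B → match
C → no match
D → match
E → match
F → match
G → no match — must start with 'y'
H → no match
Total matched: 5

5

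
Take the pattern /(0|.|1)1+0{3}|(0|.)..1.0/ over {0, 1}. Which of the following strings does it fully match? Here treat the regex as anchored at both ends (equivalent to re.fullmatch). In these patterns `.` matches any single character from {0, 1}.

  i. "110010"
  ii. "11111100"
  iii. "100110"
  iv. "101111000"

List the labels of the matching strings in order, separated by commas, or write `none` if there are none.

iii

i → no match
ii → no match
iii → match
iv → no match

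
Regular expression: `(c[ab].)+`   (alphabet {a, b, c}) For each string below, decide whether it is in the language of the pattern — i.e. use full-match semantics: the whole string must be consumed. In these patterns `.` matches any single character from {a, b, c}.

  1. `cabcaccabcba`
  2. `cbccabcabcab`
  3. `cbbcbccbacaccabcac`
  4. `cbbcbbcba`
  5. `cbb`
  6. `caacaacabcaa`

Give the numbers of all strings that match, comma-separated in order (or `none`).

1. `cabcaccabcba` → match
2. `cbccabcabcab` → match
3 → match
4. `cbbcbbcba` → match
5. `cbb` → match
6. `caacaacabcaa` → match

1, 2, 3, 4, 5, 6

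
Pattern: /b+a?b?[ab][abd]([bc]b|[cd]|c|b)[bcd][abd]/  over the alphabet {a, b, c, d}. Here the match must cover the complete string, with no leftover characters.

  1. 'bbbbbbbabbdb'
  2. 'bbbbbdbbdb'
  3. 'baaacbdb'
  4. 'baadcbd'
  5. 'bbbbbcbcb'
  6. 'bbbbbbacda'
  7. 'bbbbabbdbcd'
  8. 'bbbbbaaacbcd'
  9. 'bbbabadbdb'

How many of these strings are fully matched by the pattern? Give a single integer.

1 → match
2 → match
3 → match
4 → match
5 → match
6 → match
7 → match
8 → match
9 → match
Total matched: 9

9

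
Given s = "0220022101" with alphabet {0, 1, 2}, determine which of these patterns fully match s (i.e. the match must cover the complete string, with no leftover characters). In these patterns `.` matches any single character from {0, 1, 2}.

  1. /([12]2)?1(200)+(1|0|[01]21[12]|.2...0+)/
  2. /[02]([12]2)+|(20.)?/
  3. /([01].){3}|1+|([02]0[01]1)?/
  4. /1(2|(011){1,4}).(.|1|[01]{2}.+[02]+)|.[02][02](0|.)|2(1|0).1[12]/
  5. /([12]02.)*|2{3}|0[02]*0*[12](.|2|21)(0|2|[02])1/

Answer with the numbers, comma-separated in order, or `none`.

1 → no match
2 → no match
3 → no match
4 → no match
5 → match

5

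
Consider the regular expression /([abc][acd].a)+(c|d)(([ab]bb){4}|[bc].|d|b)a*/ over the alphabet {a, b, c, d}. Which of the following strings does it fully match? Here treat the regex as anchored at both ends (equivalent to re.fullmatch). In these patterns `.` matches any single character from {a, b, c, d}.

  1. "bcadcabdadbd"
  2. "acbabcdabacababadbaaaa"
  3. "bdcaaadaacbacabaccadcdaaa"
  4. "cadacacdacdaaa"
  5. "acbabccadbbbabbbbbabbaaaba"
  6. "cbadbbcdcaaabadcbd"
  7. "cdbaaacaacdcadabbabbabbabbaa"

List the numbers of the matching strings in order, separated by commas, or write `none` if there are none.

2

1. "bcadcabdadbd" → no match
2 → match
3 → no match
4 → no match
5 → no match
6 → no match
7 → no match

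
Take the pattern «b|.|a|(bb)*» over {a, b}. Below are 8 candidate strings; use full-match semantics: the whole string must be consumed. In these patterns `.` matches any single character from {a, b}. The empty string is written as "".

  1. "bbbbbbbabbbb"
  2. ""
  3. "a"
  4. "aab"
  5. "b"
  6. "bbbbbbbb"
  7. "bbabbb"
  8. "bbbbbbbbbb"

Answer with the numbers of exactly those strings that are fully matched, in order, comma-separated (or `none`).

2, 3, 5, 6, 8

1 → no match
2 → match
3 → match
4 → no match
5 → match
6 → match
7 → no match
8 → match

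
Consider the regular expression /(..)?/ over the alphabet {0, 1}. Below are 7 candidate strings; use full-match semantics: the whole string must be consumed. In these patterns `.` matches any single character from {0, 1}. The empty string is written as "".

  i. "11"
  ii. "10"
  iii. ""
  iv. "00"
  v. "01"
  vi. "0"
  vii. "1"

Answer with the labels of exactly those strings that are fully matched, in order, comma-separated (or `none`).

i, ii, iii, iv, v

i → match
ii → match
iii → match
iv → match
v → match
vi → no match
vii → no match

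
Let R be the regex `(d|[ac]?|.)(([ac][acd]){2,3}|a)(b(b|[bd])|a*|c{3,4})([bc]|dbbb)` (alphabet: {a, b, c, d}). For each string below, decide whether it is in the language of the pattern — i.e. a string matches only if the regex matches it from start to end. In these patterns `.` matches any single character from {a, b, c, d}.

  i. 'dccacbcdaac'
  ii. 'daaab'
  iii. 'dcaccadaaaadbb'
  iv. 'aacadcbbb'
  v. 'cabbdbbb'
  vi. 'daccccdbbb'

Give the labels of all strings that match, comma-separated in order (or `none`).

ii, v, vi

i → no match
ii → match
iii → no match
iv → no match
v → match
vi → match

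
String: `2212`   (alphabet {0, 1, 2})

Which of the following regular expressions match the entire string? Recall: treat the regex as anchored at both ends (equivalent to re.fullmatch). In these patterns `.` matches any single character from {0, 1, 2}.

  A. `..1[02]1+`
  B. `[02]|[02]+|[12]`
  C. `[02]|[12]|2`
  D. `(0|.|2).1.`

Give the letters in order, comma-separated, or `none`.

D

A → no match — must end with `1`
B → no match
C → no match
D → match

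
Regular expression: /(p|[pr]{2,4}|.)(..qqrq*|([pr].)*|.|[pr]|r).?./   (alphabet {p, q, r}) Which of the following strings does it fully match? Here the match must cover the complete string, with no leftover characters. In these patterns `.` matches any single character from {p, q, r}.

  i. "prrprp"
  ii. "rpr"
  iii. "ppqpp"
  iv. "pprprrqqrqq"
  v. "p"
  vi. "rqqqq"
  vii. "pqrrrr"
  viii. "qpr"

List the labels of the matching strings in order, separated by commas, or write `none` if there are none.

i → match
ii → match
iii → match
iv → match
v → no match
vi → no match
vii → no match
viii → match

i, ii, iii, iv, viii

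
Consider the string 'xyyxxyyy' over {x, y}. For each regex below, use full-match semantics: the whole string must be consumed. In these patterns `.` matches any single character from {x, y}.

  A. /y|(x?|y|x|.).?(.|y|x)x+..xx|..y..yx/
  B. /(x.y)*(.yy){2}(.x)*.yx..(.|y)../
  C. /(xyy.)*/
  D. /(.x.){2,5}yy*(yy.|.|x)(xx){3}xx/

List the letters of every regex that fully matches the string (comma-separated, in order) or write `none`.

A → no match
B → no match
C → match
D → no match — must end with 'xxxx'

C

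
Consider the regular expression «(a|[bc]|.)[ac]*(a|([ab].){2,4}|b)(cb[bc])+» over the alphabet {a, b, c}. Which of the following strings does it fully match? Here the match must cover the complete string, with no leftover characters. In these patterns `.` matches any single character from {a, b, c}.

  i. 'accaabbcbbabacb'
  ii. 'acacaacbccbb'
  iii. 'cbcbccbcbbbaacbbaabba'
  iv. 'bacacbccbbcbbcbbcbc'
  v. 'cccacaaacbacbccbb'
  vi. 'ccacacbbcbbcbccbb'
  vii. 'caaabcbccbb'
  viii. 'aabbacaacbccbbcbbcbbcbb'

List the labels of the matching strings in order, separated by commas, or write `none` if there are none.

ii, iv, v, vi, vii, viii

i → no match
ii. 'acacaacbccbb' → match
iii → no match
iv → match
v → match
vi → match
vii. 'caaabcbccbb' → match
viii → match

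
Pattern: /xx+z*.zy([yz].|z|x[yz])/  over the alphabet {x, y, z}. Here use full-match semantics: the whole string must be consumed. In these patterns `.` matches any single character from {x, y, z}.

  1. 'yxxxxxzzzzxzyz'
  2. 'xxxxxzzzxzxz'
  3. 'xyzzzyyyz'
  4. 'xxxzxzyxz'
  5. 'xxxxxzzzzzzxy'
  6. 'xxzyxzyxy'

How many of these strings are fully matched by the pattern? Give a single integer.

1

1 → no match — must start with 'xx'
2 → no match
3 → no match — must start with 'xx'
4 → match
5 → no match
6 → no match
Total matched: 1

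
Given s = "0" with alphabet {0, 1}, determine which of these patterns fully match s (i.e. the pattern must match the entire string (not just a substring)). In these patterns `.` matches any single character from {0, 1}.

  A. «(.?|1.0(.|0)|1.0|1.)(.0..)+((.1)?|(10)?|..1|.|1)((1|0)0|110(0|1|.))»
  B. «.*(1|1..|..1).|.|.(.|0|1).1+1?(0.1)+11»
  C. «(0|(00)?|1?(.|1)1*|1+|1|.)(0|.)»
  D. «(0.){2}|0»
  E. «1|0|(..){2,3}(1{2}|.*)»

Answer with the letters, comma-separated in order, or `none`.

B, C, D, E

A → no match
B → match
C → match
D → match
E → match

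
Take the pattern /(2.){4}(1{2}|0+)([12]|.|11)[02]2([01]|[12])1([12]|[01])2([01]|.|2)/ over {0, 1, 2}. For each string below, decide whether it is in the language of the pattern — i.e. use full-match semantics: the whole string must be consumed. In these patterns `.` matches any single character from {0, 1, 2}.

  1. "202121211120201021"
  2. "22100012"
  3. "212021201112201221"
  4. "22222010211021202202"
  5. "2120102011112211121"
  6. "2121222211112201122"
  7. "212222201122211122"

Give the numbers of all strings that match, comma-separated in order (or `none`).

1 → match
2 → no match
3 → match
4 → no match
5 → no match
6 → match
7 → match

1, 3, 6, 7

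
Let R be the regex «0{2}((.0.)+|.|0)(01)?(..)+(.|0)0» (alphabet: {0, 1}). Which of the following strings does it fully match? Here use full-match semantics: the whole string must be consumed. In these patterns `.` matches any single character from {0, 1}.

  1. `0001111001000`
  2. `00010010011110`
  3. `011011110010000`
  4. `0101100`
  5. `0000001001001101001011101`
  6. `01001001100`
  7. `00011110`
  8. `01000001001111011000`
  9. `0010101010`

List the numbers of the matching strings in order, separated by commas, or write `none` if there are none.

1 → match
2 → no match
3 → no match
4. `0101100` → no match
5 → no match — must end with `0`
6. `01001001100` → no match
7. `00011110` → no match
8 → no match
9. `0010101010` → no match

1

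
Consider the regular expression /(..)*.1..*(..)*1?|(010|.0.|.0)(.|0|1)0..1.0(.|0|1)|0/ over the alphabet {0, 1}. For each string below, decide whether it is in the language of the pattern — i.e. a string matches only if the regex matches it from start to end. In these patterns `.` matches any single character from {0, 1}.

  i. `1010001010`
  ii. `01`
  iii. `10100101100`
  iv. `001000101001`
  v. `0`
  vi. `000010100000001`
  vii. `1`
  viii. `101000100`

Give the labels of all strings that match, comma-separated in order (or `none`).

iii, v

i → no match
ii → no match
iii → match
iv → no match
v → match
vi → no match
vii → no match
viii → no match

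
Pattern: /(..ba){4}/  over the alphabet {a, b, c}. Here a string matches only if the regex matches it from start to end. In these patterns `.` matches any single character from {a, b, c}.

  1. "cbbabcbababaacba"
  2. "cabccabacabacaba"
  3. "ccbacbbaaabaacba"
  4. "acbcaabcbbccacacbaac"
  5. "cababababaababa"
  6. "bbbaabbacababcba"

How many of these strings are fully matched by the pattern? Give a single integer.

1 → match
2 → no match
3 → match
4 → no match — must end with "ba"
5 → no match
6 → match
Total matched: 3

3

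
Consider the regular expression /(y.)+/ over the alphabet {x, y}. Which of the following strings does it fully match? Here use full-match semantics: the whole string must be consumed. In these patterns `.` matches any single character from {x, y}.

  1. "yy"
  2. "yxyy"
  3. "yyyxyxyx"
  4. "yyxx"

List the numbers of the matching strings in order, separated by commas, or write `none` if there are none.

1. "yy" → match
2. "yxyy" → match
3. "yyyxyxyx" → match
4. "yyxx" → no match

1, 2, 3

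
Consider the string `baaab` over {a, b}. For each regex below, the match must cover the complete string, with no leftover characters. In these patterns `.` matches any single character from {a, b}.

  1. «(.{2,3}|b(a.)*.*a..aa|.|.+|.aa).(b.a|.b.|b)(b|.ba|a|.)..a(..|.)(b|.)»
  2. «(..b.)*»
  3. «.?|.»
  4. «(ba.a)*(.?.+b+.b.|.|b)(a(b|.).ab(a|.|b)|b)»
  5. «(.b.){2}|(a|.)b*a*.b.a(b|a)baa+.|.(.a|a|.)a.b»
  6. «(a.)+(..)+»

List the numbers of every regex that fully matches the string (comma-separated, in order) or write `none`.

5

1 → no match
2 → no match
3 → no match
4 → no match
5 → match
6 → no match — must start with `a`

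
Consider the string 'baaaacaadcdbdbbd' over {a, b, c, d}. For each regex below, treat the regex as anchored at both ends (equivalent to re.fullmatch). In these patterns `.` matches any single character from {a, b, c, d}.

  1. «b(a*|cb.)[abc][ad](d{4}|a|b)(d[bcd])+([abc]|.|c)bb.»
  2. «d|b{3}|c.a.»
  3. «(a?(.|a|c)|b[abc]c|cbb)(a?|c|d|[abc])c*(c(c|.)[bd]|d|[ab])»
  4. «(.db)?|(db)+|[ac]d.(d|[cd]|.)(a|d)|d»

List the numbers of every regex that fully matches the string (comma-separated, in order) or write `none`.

1

1 → match
2 → no match
3 → no match
4 → no match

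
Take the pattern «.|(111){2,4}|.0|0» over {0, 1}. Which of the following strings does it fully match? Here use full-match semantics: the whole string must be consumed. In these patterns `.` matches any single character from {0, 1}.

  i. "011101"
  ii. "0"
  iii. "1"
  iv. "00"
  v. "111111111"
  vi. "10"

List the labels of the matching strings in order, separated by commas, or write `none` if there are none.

ii, iii, iv, v, vi

i → no match
ii → match
iii → match
iv → match
v → match
vi → match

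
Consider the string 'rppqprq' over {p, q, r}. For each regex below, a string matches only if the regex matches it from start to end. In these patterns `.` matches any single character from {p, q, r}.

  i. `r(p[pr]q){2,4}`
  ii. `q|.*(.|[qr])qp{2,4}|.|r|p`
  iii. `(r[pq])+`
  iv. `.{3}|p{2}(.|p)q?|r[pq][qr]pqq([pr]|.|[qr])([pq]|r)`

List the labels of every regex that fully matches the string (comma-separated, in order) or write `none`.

i

i → match
ii → no match
iii → no match
iv → no match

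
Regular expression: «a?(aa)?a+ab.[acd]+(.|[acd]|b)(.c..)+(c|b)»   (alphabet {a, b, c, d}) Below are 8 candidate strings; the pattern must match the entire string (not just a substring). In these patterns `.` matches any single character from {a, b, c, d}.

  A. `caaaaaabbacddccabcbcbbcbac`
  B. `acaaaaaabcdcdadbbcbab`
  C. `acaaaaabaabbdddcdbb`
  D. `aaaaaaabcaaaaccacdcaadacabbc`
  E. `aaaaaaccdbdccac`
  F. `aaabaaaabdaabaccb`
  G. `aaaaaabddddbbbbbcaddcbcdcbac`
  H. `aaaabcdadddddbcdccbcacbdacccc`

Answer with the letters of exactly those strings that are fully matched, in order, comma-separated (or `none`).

A → no match
B → no match
C → no match
D → no match
E → no match
F → no match
G → no match
H → no match

none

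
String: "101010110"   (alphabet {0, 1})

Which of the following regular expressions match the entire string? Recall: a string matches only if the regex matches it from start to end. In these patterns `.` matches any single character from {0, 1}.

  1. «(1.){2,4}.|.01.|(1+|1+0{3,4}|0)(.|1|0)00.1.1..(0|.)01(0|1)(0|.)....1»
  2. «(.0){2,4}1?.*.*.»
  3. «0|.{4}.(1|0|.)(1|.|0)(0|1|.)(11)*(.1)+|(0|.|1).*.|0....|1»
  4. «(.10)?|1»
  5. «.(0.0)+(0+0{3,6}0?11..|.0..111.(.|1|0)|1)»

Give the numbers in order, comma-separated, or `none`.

1 → match
2 → match
3 → match
4 → no match
5 → no match

1, 2, 3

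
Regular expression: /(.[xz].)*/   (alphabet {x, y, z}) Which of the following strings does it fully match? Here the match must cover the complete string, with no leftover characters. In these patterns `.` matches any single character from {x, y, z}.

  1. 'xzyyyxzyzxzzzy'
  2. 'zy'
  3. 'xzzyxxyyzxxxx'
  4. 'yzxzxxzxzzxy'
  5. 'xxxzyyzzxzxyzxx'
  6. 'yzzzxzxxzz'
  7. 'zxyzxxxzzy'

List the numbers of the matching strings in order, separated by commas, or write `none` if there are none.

4

1 → no match
2 → no match
3 → no match
4 → match
5 → no match
6 → no match
7 → no match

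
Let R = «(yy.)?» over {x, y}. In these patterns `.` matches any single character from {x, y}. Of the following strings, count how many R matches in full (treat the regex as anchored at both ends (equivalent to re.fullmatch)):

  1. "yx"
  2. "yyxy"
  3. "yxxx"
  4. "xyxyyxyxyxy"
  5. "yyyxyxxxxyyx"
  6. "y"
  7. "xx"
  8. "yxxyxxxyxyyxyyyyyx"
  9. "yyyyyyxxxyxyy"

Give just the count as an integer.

0

1. "yx" → no match
2. "yyxy" → no match
3. "yxxx" → no match
4. "xyxyyxyxyxy" → no match
5. "yyyxyxxxxyyx" → no match
6. "y" → no match
7. "xx" → no match
8 → no match
9 → no match
Total matched: 0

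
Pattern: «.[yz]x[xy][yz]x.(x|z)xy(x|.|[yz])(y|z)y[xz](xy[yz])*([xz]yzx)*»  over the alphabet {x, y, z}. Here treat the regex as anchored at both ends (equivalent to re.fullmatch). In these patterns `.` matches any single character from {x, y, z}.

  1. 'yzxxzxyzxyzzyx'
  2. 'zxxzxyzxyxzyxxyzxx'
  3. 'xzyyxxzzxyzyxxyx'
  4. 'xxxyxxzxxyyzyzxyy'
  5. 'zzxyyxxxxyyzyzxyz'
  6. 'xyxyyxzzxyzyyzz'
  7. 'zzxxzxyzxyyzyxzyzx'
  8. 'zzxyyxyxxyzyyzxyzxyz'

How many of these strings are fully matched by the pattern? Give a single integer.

4

1 → match
2 → no match
3 → no match
4 → no match
5 → match
6 → no match
7 → match
8 → match
Total matched: 4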